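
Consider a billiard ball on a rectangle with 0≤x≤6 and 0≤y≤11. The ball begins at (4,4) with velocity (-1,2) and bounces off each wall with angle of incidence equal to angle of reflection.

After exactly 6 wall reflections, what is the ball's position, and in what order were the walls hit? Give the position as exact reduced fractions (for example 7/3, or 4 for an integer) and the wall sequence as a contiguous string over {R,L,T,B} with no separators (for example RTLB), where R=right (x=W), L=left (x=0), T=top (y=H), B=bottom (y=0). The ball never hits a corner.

1. t=7/2 → T at (1/2,11); v=(-1,-2)
2. t=1/2 → L at (0,10); v=(1,-2)
3. t=5 → B at (5,0); v=(1,2)
4. t=1 → R at (6,2); v=(-1,2)
5. t=9/2 → T at (3/2,11); v=(-1,-2)
6. t=3/2 → L at (0,8); v=(1,-2)

Final position: (0,8)
Wall sequence: TLBRTL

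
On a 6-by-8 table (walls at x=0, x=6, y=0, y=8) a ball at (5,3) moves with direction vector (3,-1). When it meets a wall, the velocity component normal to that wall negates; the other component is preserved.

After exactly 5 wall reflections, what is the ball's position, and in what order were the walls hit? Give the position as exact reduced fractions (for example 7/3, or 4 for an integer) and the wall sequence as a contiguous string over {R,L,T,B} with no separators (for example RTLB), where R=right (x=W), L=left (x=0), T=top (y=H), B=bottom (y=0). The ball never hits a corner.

Final position: (0,10/3)
Wall sequence: RLBRL

1. t=1/3 → R at (6,8/3); v=(-3,-1)
2. t=2 → L at (0,2/3); v=(3,-1)
3. t=2/3 → B at (2,0); v=(3,1)
4. t=4/3 → R at (6,4/3); v=(-3,1)
5. t=2 → L at (0,10/3); v=(3,1)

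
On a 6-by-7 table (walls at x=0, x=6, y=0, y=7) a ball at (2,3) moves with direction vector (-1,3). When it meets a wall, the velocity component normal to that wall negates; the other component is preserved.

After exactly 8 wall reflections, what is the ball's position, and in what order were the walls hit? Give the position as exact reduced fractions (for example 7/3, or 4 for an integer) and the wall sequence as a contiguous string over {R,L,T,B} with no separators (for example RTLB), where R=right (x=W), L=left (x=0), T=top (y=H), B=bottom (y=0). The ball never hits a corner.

1. t=4/3 → T at (2/3,7); v=(-1,-3)
2. t=2/3 → L at (0,5); v=(1,-3)
3. t=5/3 → B at (5/3,0); v=(1,3)
4. t=7/3 → T at (4,7); v=(1,-3)
5. t=2 → R at (6,1); v=(-1,-3)
6. t=1/3 → B at (17/3,0); v=(-1,3)
7. t=7/3 → T at (10/3,7); v=(-1,-3)
8. t=7/3 → B at (1,0); v=(-1,3)

Final position: (1,0)
Wall sequence: TLBTRBTB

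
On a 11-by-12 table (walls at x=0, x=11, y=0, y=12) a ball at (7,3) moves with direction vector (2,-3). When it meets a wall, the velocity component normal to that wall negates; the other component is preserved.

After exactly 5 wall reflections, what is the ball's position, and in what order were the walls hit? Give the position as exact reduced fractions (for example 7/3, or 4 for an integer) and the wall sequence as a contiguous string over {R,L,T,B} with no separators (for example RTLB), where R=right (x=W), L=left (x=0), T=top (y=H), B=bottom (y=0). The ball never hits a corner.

1. t=1 → B at (9,0); v=(2,3)
2. t=1 → R at (11,3); v=(-2,3)
3. t=3 → T at (5,12); v=(-2,-3)
4. t=5/2 → L at (0,9/2); v=(2,-3)
5. t=3/2 → B at (3,0); v=(2,3)

Final position: (3,0)
Wall sequence: BRTLB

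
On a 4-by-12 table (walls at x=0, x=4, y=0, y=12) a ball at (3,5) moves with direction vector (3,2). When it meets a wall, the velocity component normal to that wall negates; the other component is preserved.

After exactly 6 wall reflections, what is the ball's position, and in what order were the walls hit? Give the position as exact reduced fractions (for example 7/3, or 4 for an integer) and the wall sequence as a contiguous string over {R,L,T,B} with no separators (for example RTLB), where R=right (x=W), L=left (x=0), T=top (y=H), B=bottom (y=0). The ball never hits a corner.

Final position: (4,23/3)
Wall sequence: RLRTLR

1. t=1/3 → R at (4,17/3); v=(-3,2)
2. t=4/3 → L at (0,25/3); v=(3,2)
3. t=4/3 → R at (4,11); v=(-3,2)
4. t=1/2 → T at (5/2,12); v=(-3,-2)
5. t=5/6 → L at (0,31/3); v=(3,-2)
6. t=4/3 → R at (4,23/3); v=(-3,-2)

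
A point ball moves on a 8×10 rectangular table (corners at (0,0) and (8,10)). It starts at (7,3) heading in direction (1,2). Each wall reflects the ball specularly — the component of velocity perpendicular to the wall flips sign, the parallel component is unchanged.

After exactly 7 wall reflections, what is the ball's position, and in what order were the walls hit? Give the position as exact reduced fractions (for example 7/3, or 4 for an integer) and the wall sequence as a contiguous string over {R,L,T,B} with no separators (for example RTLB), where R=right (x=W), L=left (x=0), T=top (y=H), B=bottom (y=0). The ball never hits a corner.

1. t=1 → R at (8,5); v=(-1,2)
2. t=5/2 → T at (11/2,10); v=(-1,-2)
3. t=5 → B at (1/2,0); v=(-1,2)
4. t=1/2 → L at (0,1); v=(1,2)
5. t=9/2 → T at (9/2,10); v=(1,-2)
6. t=7/2 → R at (8,3); v=(-1,-2)
7. t=3/2 → B at (13/2,0); v=(-1,2)

Final position: (13/2,0)
Wall sequence: RTBLTRB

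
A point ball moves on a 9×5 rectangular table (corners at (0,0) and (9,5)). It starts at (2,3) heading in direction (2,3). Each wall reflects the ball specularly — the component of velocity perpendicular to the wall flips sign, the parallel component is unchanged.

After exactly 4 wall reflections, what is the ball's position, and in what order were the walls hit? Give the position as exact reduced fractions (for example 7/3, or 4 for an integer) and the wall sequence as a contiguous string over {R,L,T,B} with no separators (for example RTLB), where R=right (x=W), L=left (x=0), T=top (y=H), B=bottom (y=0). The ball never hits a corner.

1. t=2/3 → T at (10/3,5); v=(2,-3)
2. t=5/3 → B at (20/3,0); v=(2,3)
3. t=7/6 → R at (9,7/2); v=(-2,3)
4. t=1/2 → T at (8,5); v=(-2,-3)

Final position: (8,5)
Wall sequence: TBRT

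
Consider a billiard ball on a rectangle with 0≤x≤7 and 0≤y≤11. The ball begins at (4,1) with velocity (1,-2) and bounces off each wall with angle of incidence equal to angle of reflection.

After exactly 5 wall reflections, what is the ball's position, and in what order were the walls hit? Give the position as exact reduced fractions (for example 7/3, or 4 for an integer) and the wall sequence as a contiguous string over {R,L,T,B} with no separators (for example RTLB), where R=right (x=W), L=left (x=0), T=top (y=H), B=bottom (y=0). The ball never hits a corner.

Final position: (3/2,0)
Wall sequence: BRTLB

1. t=1/2 → B at (9/2,0); v=(1,2)
2. t=5/2 → R at (7,5); v=(-1,2)
3. t=3 → T at (4,11); v=(-1,-2)
4. t=4 → L at (0,3); v=(1,-2)
5. t=3/2 → B at (3/2,0); v=(1,2)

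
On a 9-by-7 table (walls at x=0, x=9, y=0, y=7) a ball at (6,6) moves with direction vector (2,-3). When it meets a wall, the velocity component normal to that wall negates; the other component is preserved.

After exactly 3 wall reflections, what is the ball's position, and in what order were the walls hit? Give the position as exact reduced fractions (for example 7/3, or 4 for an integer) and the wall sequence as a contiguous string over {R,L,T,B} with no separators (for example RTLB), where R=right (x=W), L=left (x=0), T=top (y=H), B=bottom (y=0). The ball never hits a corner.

1. t=3/2 → R at (9,3/2); v=(-2,-3)
2. t=1/2 → B at (8,0); v=(-2,3)
3. t=7/3 → T at (10/3,7); v=(-2,-3)

Final position: (10/3,7)
Wall sequence: RBT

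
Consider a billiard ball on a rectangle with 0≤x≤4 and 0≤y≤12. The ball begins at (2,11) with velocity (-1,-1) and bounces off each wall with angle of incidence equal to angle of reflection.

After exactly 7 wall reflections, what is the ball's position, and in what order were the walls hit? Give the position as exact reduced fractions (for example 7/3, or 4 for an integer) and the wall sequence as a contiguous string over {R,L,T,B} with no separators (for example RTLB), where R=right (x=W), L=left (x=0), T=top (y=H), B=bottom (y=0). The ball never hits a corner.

Final position: (4,11)
Wall sequence: LRLBRLR

1. t=2 → L at (0,9); v=(1,-1)
2. t=4 → R at (4,5); v=(-1,-1)
3. t=4 → L at (0,1); v=(1,-1)
4. t=1 → B at (1,0); v=(1,1)
5. t=3 → R at (4,3); v=(-1,1)
6. t=4 → L at (0,7); v=(1,1)
7. t=4 → R at (4,11); v=(-1,1)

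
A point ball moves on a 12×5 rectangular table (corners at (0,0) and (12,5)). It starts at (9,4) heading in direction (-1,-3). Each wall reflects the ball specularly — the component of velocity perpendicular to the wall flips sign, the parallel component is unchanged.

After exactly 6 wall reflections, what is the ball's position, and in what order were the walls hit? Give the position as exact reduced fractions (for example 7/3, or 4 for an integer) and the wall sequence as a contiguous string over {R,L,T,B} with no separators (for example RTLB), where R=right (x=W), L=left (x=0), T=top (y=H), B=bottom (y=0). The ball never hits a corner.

1. t=4/3 → B at (23/3,0); v=(-1,3)
2. t=5/3 → T at (6,5); v=(-1,-3)
3. t=5/3 → B at (13/3,0); v=(-1,3)
4. t=5/3 → T at (8/3,5); v=(-1,-3)
5. t=5/3 → B at (1,0); v=(-1,3)
6. t=1 → L at (0,3); v=(1,3)

Final position: (0,3)
Wall sequence: BTBTBL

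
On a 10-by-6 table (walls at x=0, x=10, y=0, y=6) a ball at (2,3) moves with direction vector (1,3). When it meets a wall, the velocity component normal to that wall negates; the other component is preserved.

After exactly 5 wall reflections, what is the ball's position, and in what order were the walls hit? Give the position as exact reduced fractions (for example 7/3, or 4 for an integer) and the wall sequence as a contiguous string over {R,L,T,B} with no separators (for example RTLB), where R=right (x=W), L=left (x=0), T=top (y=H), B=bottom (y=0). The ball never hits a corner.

1. t=1 → T at (3,6); v=(1,-3)
2. t=2 → B at (5,0); v=(1,3)
3. t=2 → T at (7,6); v=(1,-3)
4. t=2 → B at (9,0); v=(1,3)
5. t=1 → R at (10,3); v=(-1,3)

Final position: (10,3)
Wall sequence: TBTBR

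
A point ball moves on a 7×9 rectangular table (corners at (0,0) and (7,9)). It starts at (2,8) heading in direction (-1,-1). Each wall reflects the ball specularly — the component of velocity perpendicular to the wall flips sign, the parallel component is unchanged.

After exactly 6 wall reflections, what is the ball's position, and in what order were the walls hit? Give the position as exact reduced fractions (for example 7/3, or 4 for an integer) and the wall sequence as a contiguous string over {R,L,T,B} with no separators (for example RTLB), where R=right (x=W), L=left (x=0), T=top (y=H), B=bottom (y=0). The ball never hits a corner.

1. t=2 → L at (0,6); v=(1,-1)
2. t=6 → B at (6,0); v=(1,1)
3. t=1 → R at (7,1); v=(-1,1)
4. t=7 → L at (0,8); v=(1,1)
5. t=1 → T at (1,9); v=(1,-1)
6. t=6 → R at (7,3); v=(-1,-1)

Final position: (7,3)
Wall sequence: LBRLTR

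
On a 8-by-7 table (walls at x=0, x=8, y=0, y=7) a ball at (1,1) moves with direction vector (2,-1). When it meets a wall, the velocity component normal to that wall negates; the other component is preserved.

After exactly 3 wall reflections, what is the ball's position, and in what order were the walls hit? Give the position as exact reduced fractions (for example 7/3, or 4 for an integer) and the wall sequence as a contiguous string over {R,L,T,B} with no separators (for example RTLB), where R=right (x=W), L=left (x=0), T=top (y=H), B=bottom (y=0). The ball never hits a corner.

Final position: (0,13/2)
Wall sequence: BRL

1. t=1 → B at (3,0); v=(2,1)
2. t=5/2 → R at (8,5/2); v=(-2,1)
3. t=4 → L at (0,13/2); v=(2,1)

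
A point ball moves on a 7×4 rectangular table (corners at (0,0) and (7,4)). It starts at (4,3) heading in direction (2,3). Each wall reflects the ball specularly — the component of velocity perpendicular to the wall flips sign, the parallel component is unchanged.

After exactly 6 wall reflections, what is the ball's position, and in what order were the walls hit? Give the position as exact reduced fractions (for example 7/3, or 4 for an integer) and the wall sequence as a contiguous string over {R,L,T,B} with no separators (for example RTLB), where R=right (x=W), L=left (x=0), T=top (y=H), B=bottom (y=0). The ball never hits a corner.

Final position: (0,2)
Wall sequence: TRBTBL

1. t=1/3 → T at (14/3,4); v=(2,-3)
2. t=7/6 → R at (7,1/2); v=(-2,-3)
3. t=1/6 → B at (20/3,0); v=(-2,3)
4. t=4/3 → T at (4,4); v=(-2,-3)
5. t=4/3 → B at (4/3,0); v=(-2,3)
6. t=2/3 → L at (0,2); v=(2,3)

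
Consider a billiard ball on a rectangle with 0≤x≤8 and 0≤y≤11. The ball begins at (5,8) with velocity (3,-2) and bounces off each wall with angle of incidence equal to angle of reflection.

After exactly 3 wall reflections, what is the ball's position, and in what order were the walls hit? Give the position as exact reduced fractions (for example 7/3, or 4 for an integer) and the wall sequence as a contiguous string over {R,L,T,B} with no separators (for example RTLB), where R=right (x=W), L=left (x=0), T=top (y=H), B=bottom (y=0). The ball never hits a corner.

Final position: (1,0)
Wall sequence: RLB

1. t=1 → R at (8,6); v=(-3,-2)
2. t=8/3 → L at (0,2/3); v=(3,-2)
3. t=1/3 → B at (1,0); v=(3,2)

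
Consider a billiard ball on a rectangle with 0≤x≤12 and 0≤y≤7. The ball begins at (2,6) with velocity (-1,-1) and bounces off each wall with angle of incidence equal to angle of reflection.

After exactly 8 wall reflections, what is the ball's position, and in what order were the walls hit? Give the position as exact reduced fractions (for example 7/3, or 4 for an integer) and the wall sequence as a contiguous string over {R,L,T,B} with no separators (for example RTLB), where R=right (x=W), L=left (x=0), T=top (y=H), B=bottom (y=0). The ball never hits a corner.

Final position: (8,0)
Wall sequence: LBTRBLTB

1. t=2 → L at (0,4); v=(1,-1)
2. t=4 → B at (4,0); v=(1,1)
3. t=7 → T at (11,7); v=(1,-1)
4. t=1 → R at (12,6); v=(-1,-1)
5. t=6 → B at (6,0); v=(-1,1)
6. t=6 → L at (0,6); v=(1,1)
7. t=1 → T at (1,7); v=(1,-1)
8. t=7 → B at (8,0); v=(1,1)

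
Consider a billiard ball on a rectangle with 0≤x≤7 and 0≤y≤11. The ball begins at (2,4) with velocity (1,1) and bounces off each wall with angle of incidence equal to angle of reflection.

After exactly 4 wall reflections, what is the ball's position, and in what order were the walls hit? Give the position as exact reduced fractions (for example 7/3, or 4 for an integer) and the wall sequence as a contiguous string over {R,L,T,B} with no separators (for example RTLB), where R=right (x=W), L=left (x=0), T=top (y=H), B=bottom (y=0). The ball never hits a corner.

1. t=5 → R at (7,9); v=(-1,1)
2. t=2 → T at (5,11); v=(-1,-1)
3. t=5 → L at (0,6); v=(1,-1)
4. t=6 → B at (6,0); v=(1,1)

Final position: (6,0)
Wall sequence: RTLB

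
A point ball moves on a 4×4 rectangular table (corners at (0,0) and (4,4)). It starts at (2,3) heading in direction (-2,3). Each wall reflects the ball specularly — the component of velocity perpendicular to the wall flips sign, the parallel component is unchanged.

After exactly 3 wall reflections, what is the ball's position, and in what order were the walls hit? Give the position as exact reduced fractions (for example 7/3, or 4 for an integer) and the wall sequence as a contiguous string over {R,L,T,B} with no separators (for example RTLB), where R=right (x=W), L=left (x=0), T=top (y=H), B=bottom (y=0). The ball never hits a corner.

Final position: (4/3,0)
Wall sequence: TLB

1. t=1/3 → T at (4/3,4); v=(-2,-3)
2. t=2/3 → L at (0,2); v=(2,-3)
3. t=2/3 → B at (4/3,0); v=(2,3)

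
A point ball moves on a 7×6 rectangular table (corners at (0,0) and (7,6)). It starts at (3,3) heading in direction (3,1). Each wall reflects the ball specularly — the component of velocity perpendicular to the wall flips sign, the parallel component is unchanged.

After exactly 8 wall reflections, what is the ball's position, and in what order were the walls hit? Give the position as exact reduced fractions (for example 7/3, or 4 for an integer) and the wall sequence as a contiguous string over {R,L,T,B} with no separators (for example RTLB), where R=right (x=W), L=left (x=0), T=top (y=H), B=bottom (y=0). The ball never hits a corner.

1. t=4/3 → R at (7,13/3); v=(-3,1)
2. t=5/3 → T at (2,6); v=(-3,-1)
3. t=2/3 → L at (0,16/3); v=(3,-1)
4. t=7/3 → R at (7,3); v=(-3,-1)
5. t=7/3 → L at (0,2/3); v=(3,-1)
6. t=2/3 → B at (2,0); v=(3,1)
7. t=5/3 → R at (7,5/3); v=(-3,1)
8. t=7/3 → L at (0,4); v=(3,1)

Final position: (0,4)
Wall sequence: RTLRLBRL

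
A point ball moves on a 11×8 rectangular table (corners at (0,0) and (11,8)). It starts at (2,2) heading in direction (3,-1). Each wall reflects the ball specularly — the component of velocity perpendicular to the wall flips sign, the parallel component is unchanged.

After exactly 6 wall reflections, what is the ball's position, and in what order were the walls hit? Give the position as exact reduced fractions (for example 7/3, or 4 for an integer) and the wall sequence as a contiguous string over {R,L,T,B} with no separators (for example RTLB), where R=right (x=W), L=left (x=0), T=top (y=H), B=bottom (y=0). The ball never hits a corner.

Final position: (0,4)
Wall sequence: BRLTRL

1. t=2 → B at (8,0); v=(3,1)
2. t=1 → R at (11,1); v=(-3,1)
3. t=11/3 → L at (0,14/3); v=(3,1)
4. t=10/3 → T at (10,8); v=(3,-1)
5. t=1/3 → R at (11,23/3); v=(-3,-1)
6. t=11/3 → L at (0,4); v=(3,-1)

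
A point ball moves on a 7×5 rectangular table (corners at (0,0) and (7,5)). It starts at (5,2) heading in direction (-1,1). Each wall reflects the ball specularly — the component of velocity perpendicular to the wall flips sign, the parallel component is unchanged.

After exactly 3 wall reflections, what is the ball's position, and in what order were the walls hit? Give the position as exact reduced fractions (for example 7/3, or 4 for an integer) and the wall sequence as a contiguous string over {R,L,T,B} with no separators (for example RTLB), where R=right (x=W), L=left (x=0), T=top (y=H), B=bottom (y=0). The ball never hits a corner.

1. t=3 → T at (2,5); v=(-1,-1)
2. t=2 → L at (0,3); v=(1,-1)
3. t=3 → B at (3,0); v=(1,1)

Final position: (3,0)
Wall sequence: TLB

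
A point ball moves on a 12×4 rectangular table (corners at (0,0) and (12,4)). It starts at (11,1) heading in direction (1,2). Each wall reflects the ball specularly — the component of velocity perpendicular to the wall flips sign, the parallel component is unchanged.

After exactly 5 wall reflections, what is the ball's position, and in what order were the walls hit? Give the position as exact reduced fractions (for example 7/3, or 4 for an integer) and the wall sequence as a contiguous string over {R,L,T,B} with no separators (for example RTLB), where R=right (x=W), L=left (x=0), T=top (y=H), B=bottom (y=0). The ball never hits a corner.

1. t=1 → R at (12,3); v=(-1,2)
2. t=1/2 → T at (23/2,4); v=(-1,-2)
3. t=2 → B at (19/2,0); v=(-1,2)
4. t=2 → T at (15/2,4); v=(-1,-2)
5. t=2 → B at (11/2,0); v=(-1,2)

Final position: (11/2,0)
Wall sequence: RTBTB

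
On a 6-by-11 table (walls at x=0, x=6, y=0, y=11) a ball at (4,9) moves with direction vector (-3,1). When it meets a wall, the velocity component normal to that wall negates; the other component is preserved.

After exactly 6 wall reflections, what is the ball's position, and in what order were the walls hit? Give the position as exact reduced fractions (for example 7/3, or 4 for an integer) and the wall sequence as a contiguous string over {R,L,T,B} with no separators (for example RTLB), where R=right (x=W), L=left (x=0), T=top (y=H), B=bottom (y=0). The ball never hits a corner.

Final position: (0,11/3)
Wall sequence: LTRLRL

1. t=4/3 → L at (0,31/3); v=(3,1)
2. t=2/3 → T at (2,11); v=(3,-1)
3. t=4/3 → R at (6,29/3); v=(-3,-1)
4. t=2 → L at (0,23/3); v=(3,-1)
5. t=2 → R at (6,17/3); v=(-3,-1)
6. t=2 → L at (0,11/3); v=(3,-1)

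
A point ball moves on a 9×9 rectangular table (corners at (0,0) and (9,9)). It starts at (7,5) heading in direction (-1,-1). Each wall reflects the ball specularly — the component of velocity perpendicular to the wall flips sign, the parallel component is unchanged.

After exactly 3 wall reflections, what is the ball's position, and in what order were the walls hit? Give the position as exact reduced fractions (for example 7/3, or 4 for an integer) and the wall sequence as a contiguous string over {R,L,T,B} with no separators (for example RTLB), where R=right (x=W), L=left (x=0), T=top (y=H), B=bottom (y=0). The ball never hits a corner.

1. t=5 → B at (2,0); v=(-1,1)
2. t=2 → L at (0,2); v=(1,1)
3. t=7 → T at (7,9); v=(1,-1)

Final position: (7,9)
Wall sequence: BLT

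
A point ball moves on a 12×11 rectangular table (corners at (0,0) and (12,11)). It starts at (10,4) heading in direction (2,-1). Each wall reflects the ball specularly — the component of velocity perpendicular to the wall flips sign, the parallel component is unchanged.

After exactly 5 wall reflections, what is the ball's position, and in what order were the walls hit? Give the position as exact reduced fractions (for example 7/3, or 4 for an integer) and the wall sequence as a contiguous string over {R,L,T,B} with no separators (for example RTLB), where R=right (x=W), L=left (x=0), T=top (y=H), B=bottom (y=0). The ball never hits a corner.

1. t=1 → R at (12,3); v=(-2,-1)
2. t=3 → B at (6,0); v=(-2,1)
3. t=3 → L at (0,3); v=(2,1)
4. t=6 → R at (12,9); v=(-2,1)
5. t=2 → T at (8,11); v=(-2,-1)

Final position: (8,11)
Wall sequence: RBLRT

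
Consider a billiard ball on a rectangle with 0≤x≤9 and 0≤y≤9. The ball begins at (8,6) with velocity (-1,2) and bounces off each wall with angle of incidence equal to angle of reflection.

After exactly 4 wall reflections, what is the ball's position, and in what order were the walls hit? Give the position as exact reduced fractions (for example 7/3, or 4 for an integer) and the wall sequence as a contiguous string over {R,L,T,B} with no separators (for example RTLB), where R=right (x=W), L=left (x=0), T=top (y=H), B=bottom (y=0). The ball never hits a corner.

Final position: (5/2,9)
Wall sequence: TBLT

1. t=3/2 → T at (13/2,9); v=(-1,-2)
2. t=9/2 → B at (2,0); v=(-1,2)
3. t=2 → L at (0,4); v=(1,2)
4. t=5/2 → T at (5/2,9); v=(1,-2)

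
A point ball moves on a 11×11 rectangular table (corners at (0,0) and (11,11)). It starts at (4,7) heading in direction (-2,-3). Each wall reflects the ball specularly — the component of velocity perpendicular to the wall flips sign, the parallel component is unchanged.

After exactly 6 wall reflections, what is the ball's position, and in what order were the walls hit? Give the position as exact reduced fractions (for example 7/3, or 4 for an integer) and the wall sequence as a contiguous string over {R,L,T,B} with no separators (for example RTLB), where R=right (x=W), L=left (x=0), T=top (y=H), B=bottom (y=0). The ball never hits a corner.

1. t=2 → L at (0,1); v=(2,-3)
2. t=1/3 → B at (2/3,0); v=(2,3)
3. t=11/3 → T at (8,11); v=(2,-3)
4. t=3/2 → R at (11,13/2); v=(-2,-3)
5. t=13/6 → B at (20/3,0); v=(-2,3)
6. t=10/3 → L at (0,10); v=(2,3)

Final position: (0,10)
Wall sequence: LBTRBL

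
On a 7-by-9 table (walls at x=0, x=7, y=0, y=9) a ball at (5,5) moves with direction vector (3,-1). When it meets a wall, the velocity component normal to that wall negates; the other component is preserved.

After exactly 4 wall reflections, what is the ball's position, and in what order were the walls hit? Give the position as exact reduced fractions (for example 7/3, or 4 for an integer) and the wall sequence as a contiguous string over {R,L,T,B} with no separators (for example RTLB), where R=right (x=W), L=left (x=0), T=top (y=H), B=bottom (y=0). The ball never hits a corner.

1. t=2/3 → R at (7,13/3); v=(-3,-1)
2. t=7/3 → L at (0,2); v=(3,-1)
3. t=2 → B at (6,0); v=(3,1)
4. t=1/3 → R at (7,1/3); v=(-3,1)

Final position: (7,1/3)
Wall sequence: RLBR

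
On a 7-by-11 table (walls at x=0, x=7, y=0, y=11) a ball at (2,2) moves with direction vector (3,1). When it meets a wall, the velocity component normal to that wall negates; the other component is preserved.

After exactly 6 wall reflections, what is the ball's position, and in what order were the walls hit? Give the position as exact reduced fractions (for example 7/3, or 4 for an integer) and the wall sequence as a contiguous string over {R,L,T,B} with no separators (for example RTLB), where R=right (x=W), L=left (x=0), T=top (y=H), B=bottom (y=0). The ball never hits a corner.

Final position: (7,9)
Wall sequence: RLRLTR

1. t=5/3 → R at (7,11/3); v=(-3,1)
2. t=7/3 → L at (0,6); v=(3,1)
3. t=7/3 → R at (7,25/3); v=(-3,1)
4. t=7/3 → L at (0,32/3); v=(3,1)
5. t=1/3 → T at (1,11); v=(3,-1)
6. t=2 → R at (7,9); v=(-3,-1)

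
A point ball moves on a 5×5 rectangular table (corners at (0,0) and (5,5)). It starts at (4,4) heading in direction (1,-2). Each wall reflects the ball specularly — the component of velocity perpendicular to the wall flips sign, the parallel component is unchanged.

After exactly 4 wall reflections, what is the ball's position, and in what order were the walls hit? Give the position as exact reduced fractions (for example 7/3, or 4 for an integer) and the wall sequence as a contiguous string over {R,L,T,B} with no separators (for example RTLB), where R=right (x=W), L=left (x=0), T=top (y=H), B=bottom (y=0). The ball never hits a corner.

Final position: (0,2)
Wall sequence: RBTL

1. t=1 → R at (5,2); v=(-1,-2)
2. t=1 → B at (4,0); v=(-1,2)
3. t=5/2 → T at (3/2,5); v=(-1,-2)
4. t=3/2 → L at (0,2); v=(1,-2)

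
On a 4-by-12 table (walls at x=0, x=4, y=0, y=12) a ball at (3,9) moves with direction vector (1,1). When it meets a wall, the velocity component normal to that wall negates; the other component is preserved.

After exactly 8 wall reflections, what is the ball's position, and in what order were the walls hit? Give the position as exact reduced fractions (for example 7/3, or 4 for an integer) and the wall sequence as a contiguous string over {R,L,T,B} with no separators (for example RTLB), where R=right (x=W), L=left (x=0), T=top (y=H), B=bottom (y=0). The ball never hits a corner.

1. t=1 → R at (4,10); v=(-1,1)
2. t=2 → T at (2,12); v=(-1,-1)
3. t=2 → L at (0,10); v=(1,-1)
4. t=4 → R at (4,6); v=(-1,-1)
5. t=4 → L at (0,2); v=(1,-1)
6. t=2 → B at (2,0); v=(1,1)
7. t=2 → R at (4,2); v=(-1,1)
8. t=4 → L at (0,6); v=(1,1)

Final position: (0,6)
Wall sequence: RTLRLBRL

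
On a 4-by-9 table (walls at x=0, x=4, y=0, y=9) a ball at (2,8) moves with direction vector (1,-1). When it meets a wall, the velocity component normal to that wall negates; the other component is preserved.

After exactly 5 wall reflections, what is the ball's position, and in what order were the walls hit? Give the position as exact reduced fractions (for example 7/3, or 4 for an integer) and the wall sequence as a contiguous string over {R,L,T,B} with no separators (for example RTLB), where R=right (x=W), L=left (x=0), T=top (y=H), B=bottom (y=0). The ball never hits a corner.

Final position: (0,6)
Wall sequence: RLBRL

1. t=2 → R at (4,6); v=(-1,-1)
2. t=4 → L at (0,2); v=(1,-1)
3. t=2 → B at (2,0); v=(1,1)
4. t=2 → R at (4,2); v=(-1,1)
5. t=4 → L at (0,6); v=(1,1)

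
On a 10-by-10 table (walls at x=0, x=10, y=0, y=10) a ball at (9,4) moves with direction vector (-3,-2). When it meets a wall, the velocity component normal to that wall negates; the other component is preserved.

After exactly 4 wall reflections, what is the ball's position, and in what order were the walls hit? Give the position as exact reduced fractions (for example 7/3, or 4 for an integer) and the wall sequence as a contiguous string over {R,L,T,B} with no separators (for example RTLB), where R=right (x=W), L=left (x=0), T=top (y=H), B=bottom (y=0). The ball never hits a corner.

1. t=2 → B at (3,0); v=(-3,2)
2. t=1 → L at (0,2); v=(3,2)
3. t=10/3 → R at (10,26/3); v=(-3,2)
4. t=2/3 → T at (8,10); v=(-3,-2)

Final position: (8,10)
Wall sequence: BLRT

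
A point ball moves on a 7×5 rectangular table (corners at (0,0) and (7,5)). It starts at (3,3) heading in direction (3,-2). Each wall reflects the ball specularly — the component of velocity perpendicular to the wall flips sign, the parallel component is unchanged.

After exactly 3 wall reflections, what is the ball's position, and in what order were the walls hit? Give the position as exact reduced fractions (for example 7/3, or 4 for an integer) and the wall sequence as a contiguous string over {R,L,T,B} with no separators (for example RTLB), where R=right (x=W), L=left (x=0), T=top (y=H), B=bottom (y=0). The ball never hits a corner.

Final position: (0,13/3)
Wall sequence: RBL

1. t=4/3 → R at (7,1/3); v=(-3,-2)
2. t=1/6 → B at (13/2,0); v=(-3,2)
3. t=13/6 → L at (0,13/3); v=(3,2)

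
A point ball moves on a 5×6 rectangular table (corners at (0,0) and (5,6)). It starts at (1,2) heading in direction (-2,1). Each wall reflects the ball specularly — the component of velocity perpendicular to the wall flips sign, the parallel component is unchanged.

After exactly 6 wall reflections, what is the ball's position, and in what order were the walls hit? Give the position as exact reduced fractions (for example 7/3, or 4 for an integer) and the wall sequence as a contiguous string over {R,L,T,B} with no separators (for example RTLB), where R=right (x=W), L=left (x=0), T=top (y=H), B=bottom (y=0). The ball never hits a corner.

1. t=1/2 → L at (0,5/2); v=(2,1)
2. t=5/2 → R at (5,5); v=(-2,1)
3. t=1 → T at (3,6); v=(-2,-1)
4. t=3/2 → L at (0,9/2); v=(2,-1)
5. t=5/2 → R at (5,2); v=(-2,-1)
6. t=2 → B at (1,0); v=(-2,1)

Final position: (1,0)
Wall sequence: LRTLRB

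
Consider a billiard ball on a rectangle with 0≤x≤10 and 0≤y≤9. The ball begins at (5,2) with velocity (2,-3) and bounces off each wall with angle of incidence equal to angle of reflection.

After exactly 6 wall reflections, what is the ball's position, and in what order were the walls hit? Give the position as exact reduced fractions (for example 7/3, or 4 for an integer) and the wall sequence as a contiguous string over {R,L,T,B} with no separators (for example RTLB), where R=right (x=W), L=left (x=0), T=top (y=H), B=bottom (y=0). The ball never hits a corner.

1. t=2/3 → B at (19/3,0); v=(2,3)
2. t=11/6 → R at (10,11/2); v=(-2,3)
3. t=7/6 → T at (23/3,9); v=(-2,-3)
4. t=3 → B at (5/3,0); v=(-2,3)
5. t=5/6 → L at (0,5/2); v=(2,3)
6. t=13/6 → T at (13/3,9); v=(2,-3)

Final position: (13/3,9)
Wall sequence: BRTBLT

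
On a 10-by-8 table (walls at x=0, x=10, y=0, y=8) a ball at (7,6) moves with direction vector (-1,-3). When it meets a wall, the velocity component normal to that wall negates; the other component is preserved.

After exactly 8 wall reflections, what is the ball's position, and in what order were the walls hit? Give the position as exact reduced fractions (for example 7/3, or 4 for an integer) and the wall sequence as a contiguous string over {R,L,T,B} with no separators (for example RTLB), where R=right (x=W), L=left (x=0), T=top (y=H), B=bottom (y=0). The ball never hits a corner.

1. t=2 → B at (5,0); v=(-1,3)
2. t=8/3 → T at (7/3,8); v=(-1,-3)
3. t=7/3 → L at (0,1); v=(1,-3)
4. t=1/3 → B at (1/3,0); v=(1,3)
5. t=8/3 → T at (3,8); v=(1,-3)
6. t=8/3 → B at (17/3,0); v=(1,3)
7. t=8/3 → T at (25/3,8); v=(1,-3)
8. t=5/3 → R at (10,3); v=(-1,-3)

Final position: (10,3)
Wall sequence: BTLBTBTR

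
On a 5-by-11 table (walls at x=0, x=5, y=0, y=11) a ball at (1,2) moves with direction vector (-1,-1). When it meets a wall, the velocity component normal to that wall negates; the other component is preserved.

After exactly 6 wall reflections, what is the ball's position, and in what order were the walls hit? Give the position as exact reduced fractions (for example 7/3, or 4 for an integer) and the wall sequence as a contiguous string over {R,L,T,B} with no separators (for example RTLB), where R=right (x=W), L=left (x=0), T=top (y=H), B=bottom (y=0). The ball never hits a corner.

1. t=1 → L at (0,1); v=(1,-1)
2. t=1 → B at (1,0); v=(1,1)
3. t=4 → R at (5,4); v=(-1,1)
4. t=5 → L at (0,9); v=(1,1)
5. t=2 → T at (2,11); v=(1,-1)
6. t=3 → R at (5,8); v=(-1,-1)

Final position: (5,8)
Wall sequence: LBRLTR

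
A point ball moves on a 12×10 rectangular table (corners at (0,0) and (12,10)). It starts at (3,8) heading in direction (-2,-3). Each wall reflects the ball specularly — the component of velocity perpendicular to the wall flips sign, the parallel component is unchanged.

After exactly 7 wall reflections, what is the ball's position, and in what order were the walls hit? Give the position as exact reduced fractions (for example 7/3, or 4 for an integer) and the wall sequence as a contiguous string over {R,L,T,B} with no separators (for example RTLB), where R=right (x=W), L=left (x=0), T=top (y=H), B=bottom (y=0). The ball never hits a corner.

Final position: (0,15/2)
Wall sequence: LBTRBTL

1. t=3/2 → L at (0,7/2); v=(2,-3)
2. t=7/6 → B at (7/3,0); v=(2,3)
3. t=10/3 → T at (9,10); v=(2,-3)
4. t=3/2 → R at (12,11/2); v=(-2,-3)
5. t=11/6 → B at (25/3,0); v=(-2,3)
6. t=10/3 → T at (5/3,10); v=(-2,-3)
7. t=5/6 → L at (0,15/2); v=(2,-3)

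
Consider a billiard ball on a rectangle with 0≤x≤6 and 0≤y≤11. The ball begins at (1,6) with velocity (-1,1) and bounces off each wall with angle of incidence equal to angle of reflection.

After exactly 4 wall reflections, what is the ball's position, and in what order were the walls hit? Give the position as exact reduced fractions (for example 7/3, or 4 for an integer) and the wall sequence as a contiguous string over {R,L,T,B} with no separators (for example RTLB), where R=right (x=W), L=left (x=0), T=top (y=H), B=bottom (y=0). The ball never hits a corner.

Final position: (0,3)
Wall sequence: LTRL

1. t=1 → L at (0,7); v=(1,1)
2. t=4 → T at (4,11); v=(1,-1)
3. t=2 → R at (6,9); v=(-1,-1)
4. t=6 → L at (0,3); v=(1,-1)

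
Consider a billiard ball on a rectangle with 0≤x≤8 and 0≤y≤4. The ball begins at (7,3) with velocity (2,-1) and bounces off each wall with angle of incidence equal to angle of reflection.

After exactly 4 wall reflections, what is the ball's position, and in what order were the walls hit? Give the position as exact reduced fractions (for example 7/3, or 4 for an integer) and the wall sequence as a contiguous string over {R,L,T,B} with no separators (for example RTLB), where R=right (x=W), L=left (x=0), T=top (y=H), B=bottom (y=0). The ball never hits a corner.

Final position: (5,4)
Wall sequence: RBLT

1. t=1/2 → R at (8,5/2); v=(-2,-1)
2. t=5/2 → B at (3,0); v=(-2,1)
3. t=3/2 → L at (0,3/2); v=(2,1)
4. t=5/2 → T at (5,4); v=(2,-1)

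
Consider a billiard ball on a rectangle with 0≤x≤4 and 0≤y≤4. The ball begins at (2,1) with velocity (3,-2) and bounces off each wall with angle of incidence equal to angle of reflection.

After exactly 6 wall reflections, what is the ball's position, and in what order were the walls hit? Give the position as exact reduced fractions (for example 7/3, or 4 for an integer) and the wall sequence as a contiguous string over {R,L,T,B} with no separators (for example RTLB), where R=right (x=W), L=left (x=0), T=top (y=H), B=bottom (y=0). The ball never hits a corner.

1. t=1/2 → B at (7/2,0); v=(3,2)
2. t=1/6 → R at (4,1/3); v=(-3,2)
3. t=4/3 → L at (0,3); v=(3,2)
4. t=1/2 → T at (3/2,4); v=(3,-2)
5. t=5/6 → R at (4,7/3); v=(-3,-2)
6. t=7/6 → B at (1/2,0); v=(-3,2)

Final position: (1/2,0)
Wall sequence: BRLTRB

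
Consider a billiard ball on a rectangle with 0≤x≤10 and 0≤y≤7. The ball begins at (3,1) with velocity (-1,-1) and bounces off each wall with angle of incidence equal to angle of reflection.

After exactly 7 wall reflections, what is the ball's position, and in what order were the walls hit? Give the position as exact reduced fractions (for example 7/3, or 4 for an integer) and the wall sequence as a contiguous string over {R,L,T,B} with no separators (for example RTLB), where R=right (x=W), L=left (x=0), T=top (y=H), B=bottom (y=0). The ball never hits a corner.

1. t=1 → B at (2,0); v=(-1,1)
2. t=2 → L at (0,2); v=(1,1)
3. t=5 → T at (5,7); v=(1,-1)
4. t=5 → R at (10,2); v=(-1,-1)
5. t=2 → B at (8,0); v=(-1,1)
6. t=7 → T at (1,7); v=(-1,-1)
7. t=1 → L at (0,6); v=(1,-1)

Final position: (0,6)
Wall sequence: BLTRBTL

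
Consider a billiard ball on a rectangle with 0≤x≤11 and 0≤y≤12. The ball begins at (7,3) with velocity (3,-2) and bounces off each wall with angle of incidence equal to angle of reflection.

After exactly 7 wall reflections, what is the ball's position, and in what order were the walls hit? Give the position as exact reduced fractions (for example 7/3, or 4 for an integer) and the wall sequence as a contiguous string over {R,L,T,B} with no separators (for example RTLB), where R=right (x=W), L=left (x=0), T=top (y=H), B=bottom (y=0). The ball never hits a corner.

Final position: (7/2,0)
Wall sequence: RBLTRLB

1. t=4/3 → R at (11,1/3); v=(-3,-2)
2. t=1/6 → B at (21/2,0); v=(-3,2)
3. t=7/2 → L at (0,7); v=(3,2)
4. t=5/2 → T at (15/2,12); v=(3,-2)
5. t=7/6 → R at (11,29/3); v=(-3,-2)
6. t=11/3 → L at (0,7/3); v=(3,-2)
7. t=7/6 → B at (7/2,0); v=(3,2)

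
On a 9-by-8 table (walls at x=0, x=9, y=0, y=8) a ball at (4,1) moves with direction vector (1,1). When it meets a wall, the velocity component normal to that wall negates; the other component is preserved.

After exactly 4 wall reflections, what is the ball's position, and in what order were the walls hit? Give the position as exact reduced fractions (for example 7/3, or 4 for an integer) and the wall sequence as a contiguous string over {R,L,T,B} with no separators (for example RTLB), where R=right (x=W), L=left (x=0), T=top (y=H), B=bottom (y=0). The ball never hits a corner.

Final position: (1,0)
Wall sequence: RTLB

1. t=5 → R at (9,6); v=(-1,1)
2. t=2 → T at (7,8); v=(-1,-1)
3. t=7 → L at (0,1); v=(1,-1)
4. t=1 → B at (1,0); v=(1,1)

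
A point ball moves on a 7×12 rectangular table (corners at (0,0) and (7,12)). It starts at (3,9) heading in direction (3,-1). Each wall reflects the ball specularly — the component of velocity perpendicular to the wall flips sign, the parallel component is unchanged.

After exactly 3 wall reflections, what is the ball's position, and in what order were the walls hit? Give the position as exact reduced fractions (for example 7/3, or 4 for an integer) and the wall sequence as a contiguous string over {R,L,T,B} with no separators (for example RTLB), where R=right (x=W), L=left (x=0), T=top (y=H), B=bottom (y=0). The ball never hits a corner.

Final position: (7,3)
Wall sequence: RLR

1. t=4/3 → R at (7,23/3); v=(-3,-1)
2. t=7/3 → L at (0,16/3); v=(3,-1)
3. t=7/3 → R at (7,3); v=(-3,-1)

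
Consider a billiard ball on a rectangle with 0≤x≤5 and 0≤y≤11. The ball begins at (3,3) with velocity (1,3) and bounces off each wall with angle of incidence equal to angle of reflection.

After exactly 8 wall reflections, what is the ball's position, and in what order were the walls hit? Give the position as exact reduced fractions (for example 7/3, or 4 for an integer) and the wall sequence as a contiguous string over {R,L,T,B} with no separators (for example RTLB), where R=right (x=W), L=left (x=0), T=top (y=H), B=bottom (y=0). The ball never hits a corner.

1. t=2 → R at (5,9); v=(-1,3)
2. t=2/3 → T at (13/3,11); v=(-1,-3)
3. t=11/3 → B at (2/3,0); v=(-1,3)
4. t=2/3 → L at (0,2); v=(1,3)
5. t=3 → T at (3,11); v=(1,-3)
6. t=2 → R at (5,5); v=(-1,-3)
7. t=5/3 → B at (10/3,0); v=(-1,3)
8. t=10/3 → L at (0,10); v=(1,3)

Final position: (0,10)
Wall sequence: RTBLTRBL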